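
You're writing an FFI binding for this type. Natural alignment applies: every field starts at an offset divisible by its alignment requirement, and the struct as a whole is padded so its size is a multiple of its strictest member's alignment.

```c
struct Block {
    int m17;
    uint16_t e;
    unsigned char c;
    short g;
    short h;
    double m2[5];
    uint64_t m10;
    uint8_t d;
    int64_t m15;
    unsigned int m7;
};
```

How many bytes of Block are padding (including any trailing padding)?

0..4  m17  (4B, 4-aligned)
4..6  e  (2B, 2-aligned)
6..7  c  (1B, 1-aligned)
7..8  -- padding (1B)
8..10  g  (2B, 2-aligned)
10..12  h  (2B, 2-aligned)
12..16  -- padding (4B)
16..56  m2  (40B, 8-aligned)
56..64  m10  (8B, 8-aligned)
64..65  d  (1B, 1-aligned)
65..72  -- padding (7B)
72..80  m15  (8B, 8-aligned)
80..84  m7  (4B, 4-aligned)
84..88  -- tail padding (4B)
sizeof = 88, alignof = 8
data bytes 72, size 88 → padding 16

16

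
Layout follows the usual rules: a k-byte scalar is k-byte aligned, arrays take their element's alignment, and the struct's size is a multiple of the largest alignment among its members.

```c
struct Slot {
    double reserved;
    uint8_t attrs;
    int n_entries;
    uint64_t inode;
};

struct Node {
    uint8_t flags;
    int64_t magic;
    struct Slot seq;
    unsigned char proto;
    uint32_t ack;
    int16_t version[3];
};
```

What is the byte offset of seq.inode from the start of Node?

32

Slot: reserved at 0 (size 8, align 8) → ends 8; attrs at 8 (size 1, align 1) → ends 9; pad 3 to align 4 for n_entries; n_entries at 12 (size 4, align 4) → ends 16; inode at 16 (size 8, align 8) → ends 24; total 24 bytes, alignment 8
flags at 0 (size 1, align 1) → ends 1
pad 7 to align 8 for magic
magic at 8 (size 8, align 8) → ends 16
seq at 16 (size 24, align 8) → ends 40
within Slot: inode at 16
16 + 16 = 32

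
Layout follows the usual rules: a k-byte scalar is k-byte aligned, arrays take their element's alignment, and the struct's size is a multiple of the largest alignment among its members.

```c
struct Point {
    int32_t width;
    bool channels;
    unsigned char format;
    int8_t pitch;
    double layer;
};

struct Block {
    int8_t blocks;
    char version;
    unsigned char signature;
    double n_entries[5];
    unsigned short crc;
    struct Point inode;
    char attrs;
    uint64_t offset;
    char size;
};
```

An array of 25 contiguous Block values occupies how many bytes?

Point: 0..4  width  (4B, 4-aligned); 4..5  channels  (1B, 1-aligned); 5..6  format  (1B, 1-aligned); 6..7  pitch  (1B, 1-aligned); 7..8  -- padding (1B); 8..16  layer  (8B, 8-aligned); sizeof = 16, alignof = 8
0..1  blocks  (1B, 1-aligned)
1..2  version  (1B, 1-aligned)
2..3  signature  (1B, 1-aligned)
3..8  -- padding (5B)
8..48  n_entries  (40B, 8-aligned)
48..50  crc  (2B, 2-aligned)
50..56  -- padding (6B)
56..72  inode  (16B, 8-aligned)
72..73  attrs  (1B, 1-aligned)
73..80  -- padding (7B)
80..88  offset  (8B, 8-aligned)
88..89  size  (1B, 1-aligned)
89..96  -- tail padding (7B)
sizeof = 96, alignof = 8
array of 25: 25 × 96 = 2400

2400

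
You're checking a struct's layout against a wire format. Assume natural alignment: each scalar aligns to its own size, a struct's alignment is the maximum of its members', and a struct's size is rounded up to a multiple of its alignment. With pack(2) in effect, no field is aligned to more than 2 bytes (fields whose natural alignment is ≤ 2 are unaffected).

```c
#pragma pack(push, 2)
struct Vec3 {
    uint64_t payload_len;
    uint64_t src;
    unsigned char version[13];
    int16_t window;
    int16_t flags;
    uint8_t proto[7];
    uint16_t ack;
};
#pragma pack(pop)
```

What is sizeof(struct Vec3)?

payload_len at 0 (size 8, align 2) → ends 8
src at 8 (size 8, align 2) → ends 16
version at 16 (size 13, align 1) → ends 29
pad 1 to align 2 for window
window at 30 (size 2, align 2) → ends 32
flags at 32 (size 2, align 2) → ends 34
proto at 34 (size 7, align 1) → ends 41
pad 1 to align 2 for ack
ack at 42 (size 2, align 2) → ends 44
total 44 bytes, alignment 2

44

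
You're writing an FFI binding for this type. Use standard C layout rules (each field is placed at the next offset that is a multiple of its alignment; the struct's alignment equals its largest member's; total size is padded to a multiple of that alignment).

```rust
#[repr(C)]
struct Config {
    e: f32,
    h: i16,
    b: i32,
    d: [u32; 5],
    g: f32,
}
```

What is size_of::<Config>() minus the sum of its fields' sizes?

e at 0 (size 4, align 4) → ends 4
h at 4 (size 2, align 2) → ends 6
pad 2 to align 4 for b
b at 8 (size 4, align 4) → ends 12
d at 12 (size 20, align 4) → ends 32
g at 32 (size 4, align 4) → ends 36
total 36 bytes, alignment 4
data bytes 34, size 36 → padding 2

2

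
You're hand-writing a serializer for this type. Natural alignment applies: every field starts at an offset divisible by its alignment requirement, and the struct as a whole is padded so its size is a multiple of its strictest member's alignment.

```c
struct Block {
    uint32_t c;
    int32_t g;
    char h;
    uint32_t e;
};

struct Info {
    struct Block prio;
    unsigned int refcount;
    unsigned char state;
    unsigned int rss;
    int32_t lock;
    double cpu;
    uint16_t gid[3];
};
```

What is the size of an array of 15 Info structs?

720

Block: c at 0 (size 4, align 4) → ends 4; g at 4 (size 4, align 4) → ends 8; h at 8 (size 1, align 1) → ends 9; pad 3 to align 4 for e; e at 12 (size 4, align 4) → ends 16; total 16 bytes, alignment 4
prio at 0 (size 16, align 4) → ends 16
refcount at 16 (size 4, align 4) → ends 20
state at 20 (size 1, align 1) → ends 21
pad 3 to align 4 for rss
rss at 24 (size 4, align 4) → ends 28
lock at 28 (size 4, align 4) → ends 32
cpu at 32 (size 8, align 8) → ends 40
gid at 40 (size 6, align 2) → ends 46
tail pad 2 to reach multiple of 8
total 48 bytes, alignment 8
array of 15: 15 × 48 = 720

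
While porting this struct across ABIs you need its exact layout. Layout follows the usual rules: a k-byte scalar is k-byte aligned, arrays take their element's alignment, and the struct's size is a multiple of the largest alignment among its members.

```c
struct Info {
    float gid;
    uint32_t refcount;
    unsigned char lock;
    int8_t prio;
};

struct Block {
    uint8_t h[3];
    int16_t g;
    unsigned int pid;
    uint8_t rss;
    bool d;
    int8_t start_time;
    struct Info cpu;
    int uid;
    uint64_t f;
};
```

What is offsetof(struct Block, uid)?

28

Info: @0: gid [4B, align 4] → 4; @4: refcount [4B, align 4] → 8; @8: lock [1B, align 1] → 9; @9: prio [1B, align 1] → 10; +2 tail pad (align 4); size 12, align 4
@0: h [3B, align 1] → 3
+1 pad (align 2)
@4: g [2B, align 2] → 6
+2 pad (align 4)
@8: pid [4B, align 4] → 12
@12: rss [1B, align 1] → 13
@13: d [1B, align 1] → 14
@14: start_time [1B, align 1] → 15
+1 pad (align 4)
@16: cpu [12B, align 4] → 28
@28: uid [4B, align 4] → 32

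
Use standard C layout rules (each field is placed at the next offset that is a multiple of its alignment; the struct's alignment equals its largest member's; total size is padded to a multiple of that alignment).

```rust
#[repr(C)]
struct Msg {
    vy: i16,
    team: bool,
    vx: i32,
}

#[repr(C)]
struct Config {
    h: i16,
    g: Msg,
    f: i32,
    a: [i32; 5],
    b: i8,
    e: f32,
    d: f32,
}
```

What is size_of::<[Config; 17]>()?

816

Msg: vy at 0 (size 2, align 2) → ends 2; team at 2 (size 1, align 1) → ends 3; pad 1 to align 4 for vx; vx at 4 (size 4, align 4) → ends 8; total 8 bytes, alignment 4
h at 0 (size 2, align 2) → ends 2
pad 2 to align 4 for g
g at 4 (size 8, align 4) → ends 12
f at 12 (size 4, align 4) → ends 16
a at 16 (size 20, align 4) → ends 36
b at 36 (size 1, align 1) → ends 37
pad 3 to align 4 for e
e at 40 (size 4, align 4) → ends 44
d at 44 (size 4, align 4) → ends 48
total 48 bytes, alignment 4
array of 17: 17 × 48 = 816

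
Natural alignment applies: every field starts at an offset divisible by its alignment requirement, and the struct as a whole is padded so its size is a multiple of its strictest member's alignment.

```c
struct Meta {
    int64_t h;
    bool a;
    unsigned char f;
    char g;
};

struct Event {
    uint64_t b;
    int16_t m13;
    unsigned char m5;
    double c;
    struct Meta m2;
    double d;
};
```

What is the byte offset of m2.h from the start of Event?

24

Meta: h at 0 (size 8, align 8) → ends 8; a at 8 (size 1, align 1) → ends 9; f at 9 (size 1, align 1) → ends 10; g at 10 (size 1, align 1) → ends 11; tail pad 5 to reach multiple of 8; total 16 bytes, alignment 8
b at 0 (size 8, align 8) → ends 8
m13 at 8 (size 2, align 2) → ends 10
m5 at 10 (size 1, align 1) → ends 11
pad 5 to align 8 for c
c at 16 (size 8, align 8) → ends 24
m2 at 24 (size 16, align 8) → ends 40
within Meta: h at 0
24 + 0 = 24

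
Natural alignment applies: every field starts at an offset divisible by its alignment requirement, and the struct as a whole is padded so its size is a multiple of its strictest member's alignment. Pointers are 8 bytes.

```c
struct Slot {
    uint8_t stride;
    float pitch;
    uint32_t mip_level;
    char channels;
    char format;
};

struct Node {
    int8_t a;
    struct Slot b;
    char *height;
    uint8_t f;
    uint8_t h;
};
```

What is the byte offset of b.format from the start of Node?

17

Slot: 0..1  stride  (1B, 1-aligned); 1..4  -- padding (3B); 4..8  pitch  (4B, 4-aligned); 8..12  mip_level  (4B, 4-aligned); 12..13  channels  (1B, 1-aligned); 13..14  format  (1B, 1-aligned); 14..16  -- tail padding (2B); sizeof = 16, alignof = 4
0..1  a  (1B, 1-aligned)
1..4  -- padding (3B)
4..20  b  (16B, 4-aligned)
within Slot: format at 13
4 + 13 = 17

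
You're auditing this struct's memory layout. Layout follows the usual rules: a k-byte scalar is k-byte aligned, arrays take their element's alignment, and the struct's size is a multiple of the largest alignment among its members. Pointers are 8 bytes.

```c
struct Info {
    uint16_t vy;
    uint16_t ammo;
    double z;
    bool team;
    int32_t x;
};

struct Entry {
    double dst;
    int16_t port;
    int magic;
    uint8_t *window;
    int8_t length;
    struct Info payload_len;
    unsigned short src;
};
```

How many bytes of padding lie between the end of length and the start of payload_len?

7

Info: @0: vy [2B, align 2] → 2; @2: ammo [2B, align 2] → 4; +4 pad (align 8); @8: z [8B, align 8] → 16; @16: team [1B, align 1] → 17; +3 pad (align 4); @20: x [4B, align 4] → 24; size 24, align 8
@0: dst [8B, align 8] → 8
@8: port [2B, align 2] → 10
+2 pad (align 4)
@12: magic [4B, align 4] → 16
@16: window [8B, align 8] → 24
@24: length [1B, align 1] → 25
+7 pad (align 8)
@32: payload_len [24B, align 8] → 56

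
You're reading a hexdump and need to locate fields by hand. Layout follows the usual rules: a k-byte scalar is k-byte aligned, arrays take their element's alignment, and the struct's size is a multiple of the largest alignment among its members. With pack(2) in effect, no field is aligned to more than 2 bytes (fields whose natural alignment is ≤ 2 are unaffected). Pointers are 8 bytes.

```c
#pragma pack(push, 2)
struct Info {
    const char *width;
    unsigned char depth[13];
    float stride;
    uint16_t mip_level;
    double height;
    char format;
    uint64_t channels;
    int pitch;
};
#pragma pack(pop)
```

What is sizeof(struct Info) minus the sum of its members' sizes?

@0: width [8B, align 2] → 8
@8: depth [13B, align 1] → 21
+1 pad (align 2)
@22: stride [4B, align 2] → 26
@26: mip_level [2B, align 2] → 28
@28: height [8B, align 2] → 36
@36: format [1B, align 1] → 37
+1 pad (align 2)
@38: channels [8B, align 2] → 46
@46: pitch [4B, align 2] → 50
size 50, align 2
data bytes 48, size 50 → padding 2

2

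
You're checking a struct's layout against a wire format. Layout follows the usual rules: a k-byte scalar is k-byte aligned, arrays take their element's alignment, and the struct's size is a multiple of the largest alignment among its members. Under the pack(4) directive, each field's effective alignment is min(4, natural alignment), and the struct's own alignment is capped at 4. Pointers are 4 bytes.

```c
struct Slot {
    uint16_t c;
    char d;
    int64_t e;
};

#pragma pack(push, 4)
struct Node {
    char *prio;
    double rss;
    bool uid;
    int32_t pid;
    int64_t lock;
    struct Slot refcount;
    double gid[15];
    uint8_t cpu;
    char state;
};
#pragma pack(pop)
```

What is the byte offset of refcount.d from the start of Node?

Slot: 0..2  c  (2B, 2-aligned); 2..3  d  (1B, 1-aligned); 3..8  -- padding (5B); 8..16  e  (8B, 8-aligned); sizeof = 16, alignof = 8
0..4  prio  (4B, 4-aligned)
4..12  rss  (8B, 4-aligned)
12..13  uid  (1B, 1-aligned)
13..16  -- padding (3B)
16..20  pid  (4B, 4-aligned)
20..28  lock  (8B, 4-aligned)
28..44  refcount  (16B, 4-aligned)
within Slot: d at 2
28 + 2 = 30

30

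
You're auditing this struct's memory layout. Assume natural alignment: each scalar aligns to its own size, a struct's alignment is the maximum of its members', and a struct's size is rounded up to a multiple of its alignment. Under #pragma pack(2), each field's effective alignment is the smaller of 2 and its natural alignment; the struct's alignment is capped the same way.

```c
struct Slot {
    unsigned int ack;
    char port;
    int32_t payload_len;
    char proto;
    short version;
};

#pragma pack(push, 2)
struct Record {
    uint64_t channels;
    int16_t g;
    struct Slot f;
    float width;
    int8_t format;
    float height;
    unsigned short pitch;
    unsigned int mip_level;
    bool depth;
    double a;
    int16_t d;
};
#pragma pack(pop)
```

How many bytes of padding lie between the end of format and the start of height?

Slot: 0..4  ack  (4B, 4-aligned); 4..5  port  (1B, 1-aligned); 5..8  -- padding (3B); 8..12  payload_len  (4B, 4-aligned); 12..13  proto  (1B, 1-aligned); 13..14  -- padding (1B); 14..16  version  (2B, 2-aligned); sizeof = 16, alignof = 4
0..8  channels  (8B, 2-aligned)
8..10  g  (2B, 2-aligned)
10..26  f  (16B, 2-aligned)
26..30  width  (4B, 2-aligned)
30..31  format  (1B, 1-aligned)
31..32  -- padding (1B)
32..36  height  (4B, 2-aligned)

1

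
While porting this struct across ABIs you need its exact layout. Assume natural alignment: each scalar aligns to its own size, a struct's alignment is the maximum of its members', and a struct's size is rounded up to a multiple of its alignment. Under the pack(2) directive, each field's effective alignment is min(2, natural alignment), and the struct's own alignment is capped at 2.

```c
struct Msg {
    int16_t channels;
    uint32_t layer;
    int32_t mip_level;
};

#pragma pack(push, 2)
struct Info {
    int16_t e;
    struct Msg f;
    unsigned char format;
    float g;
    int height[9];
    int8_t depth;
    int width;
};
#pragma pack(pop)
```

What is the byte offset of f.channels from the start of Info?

Msg: @0: channels [2B, align 2] → 2; +2 pad (align 4); @4: layer [4B, align 4] → 8; @8: mip_level [4B, align 4] → 12; size 12, align 4
@0: e [2B, align 2] → 2
@2: f [12B, align 2] → 14
within Msg: channels at 0
2 + 0 = 2

2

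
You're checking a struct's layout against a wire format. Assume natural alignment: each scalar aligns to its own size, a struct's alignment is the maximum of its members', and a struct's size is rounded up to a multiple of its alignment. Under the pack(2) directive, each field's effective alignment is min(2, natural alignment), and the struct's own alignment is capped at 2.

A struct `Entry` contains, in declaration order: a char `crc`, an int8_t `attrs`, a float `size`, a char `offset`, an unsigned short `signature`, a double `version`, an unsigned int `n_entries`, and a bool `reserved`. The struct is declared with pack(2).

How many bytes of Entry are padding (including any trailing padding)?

0..1  crc  (1B, 1-aligned)
1..2  attrs  (1B, 1-aligned)
2..6  size  (4B, 2-aligned)
6..7  offset  (1B, 1-aligned)
7..8  -- padding (1B)
8..10  signature  (2B, 2-aligned)
10..18  version  (8B, 2-aligned)
18..22  n_entries  (4B, 2-aligned)
22..23  reserved  (1B, 1-aligned)
23..24  -- tail padding (1B)
sizeof = 24, alignof = 2
data bytes 22, size 24 → padding 2

2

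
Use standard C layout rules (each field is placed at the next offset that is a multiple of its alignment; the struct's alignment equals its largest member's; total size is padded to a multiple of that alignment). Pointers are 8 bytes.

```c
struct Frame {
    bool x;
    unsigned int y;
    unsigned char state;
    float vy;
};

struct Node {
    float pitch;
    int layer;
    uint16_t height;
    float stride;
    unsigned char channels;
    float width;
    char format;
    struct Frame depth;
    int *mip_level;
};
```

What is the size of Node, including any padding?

56 bytes

Frame: @0: x [1B, align 1] → 1; +3 pad (align 4); @4: y [4B, align 4] → 8; @8: state [1B, align 1] → 9; +3 pad (align 4); @12: vy [4B, align 4] → 16; size 16, align 4
@0: pitch [4B, align 4] → 4
@4: layer [4B, align 4] → 8
@8: height [2B, align 2] → 10
+2 pad (align 4)
@12: stride [4B, align 4] → 16
@16: channels [1B, align 1] → 17
+3 pad (align 4)
@20: width [4B, align 4] → 24
@24: format [1B, align 1] → 25
+3 pad (align 4)
@28: depth [16B, align 4] → 44
+4 pad (align 8)
@48: mip_level [8B, align 8] → 56
size 56, align 8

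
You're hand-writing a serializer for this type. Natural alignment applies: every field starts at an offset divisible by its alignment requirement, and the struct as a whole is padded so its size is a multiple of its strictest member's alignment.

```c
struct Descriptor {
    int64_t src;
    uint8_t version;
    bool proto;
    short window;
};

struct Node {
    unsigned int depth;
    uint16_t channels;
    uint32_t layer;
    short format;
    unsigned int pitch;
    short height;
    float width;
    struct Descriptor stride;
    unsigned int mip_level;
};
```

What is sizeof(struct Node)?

56 bytes

Descriptor: @0: src [8B, align 8] → 8; @8: version [1B, align 1] → 9; @9: proto [1B, align 1] → 10; @10: window [2B, align 2] → 12; +4 tail pad (align 8); size 16, align 8
@0: depth [4B, align 4] → 4
@4: channels [2B, align 2] → 6
+2 pad (align 4)
@8: layer [4B, align 4] → 12
@12: format [2B, align 2] → 14
+2 pad (align 4)
@16: pitch [4B, align 4] → 20
@20: height [2B, align 2] → 22
+2 pad (align 4)
@24: width [4B, align 4] → 28
+4 pad (align 8)
@32: stride [16B, align 8] → 48
@48: mip_level [4B, align 4] → 52
+4 tail pad (align 8)
size 56, align 8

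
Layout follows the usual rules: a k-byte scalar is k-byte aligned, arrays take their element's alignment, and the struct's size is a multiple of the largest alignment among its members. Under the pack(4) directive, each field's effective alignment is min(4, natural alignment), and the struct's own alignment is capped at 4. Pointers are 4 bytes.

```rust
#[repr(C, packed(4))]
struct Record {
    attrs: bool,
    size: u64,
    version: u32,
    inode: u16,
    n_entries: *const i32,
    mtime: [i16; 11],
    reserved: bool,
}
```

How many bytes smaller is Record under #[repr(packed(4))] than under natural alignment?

8

natural layout:
  0..1  attrs  (1B, 1-aligned)
  1..8  -- padding (7B)
  8..16  size  (8B, 8-aligned)
  16..20  version  (4B, 4-aligned)
  20..22  inode  (2B, 2-aligned)
  22..24  -- padding (2B)
  24..28  n_entries  (4B, 4-aligned)
  28..50  mtime  (22B, 2-aligned)
  50..51  reserved  (1B, 1-aligned)
  51..56  -- tail padding (5B)
  sizeof = 56, alignof = 8
packed(4) layout:
  0..1  attrs  (1B, 1-aligned)
  1..4  -- padding (3B)
  4..12  size  (8B, 4-aligned)
  12..16  version  (4B, 4-aligned)
  16..18  inode  (2B, 2-aligned)
  18..20  -- padding (2B)
  20..24  n_entries  (4B, 4-aligned)
  24..46  mtime  (22B, 2-aligned)
  46..47  reserved  (1B, 1-aligned)
  47..48  -- tail padding (1B)
  sizeof = 48, alignof = 4
56 − 48 = 8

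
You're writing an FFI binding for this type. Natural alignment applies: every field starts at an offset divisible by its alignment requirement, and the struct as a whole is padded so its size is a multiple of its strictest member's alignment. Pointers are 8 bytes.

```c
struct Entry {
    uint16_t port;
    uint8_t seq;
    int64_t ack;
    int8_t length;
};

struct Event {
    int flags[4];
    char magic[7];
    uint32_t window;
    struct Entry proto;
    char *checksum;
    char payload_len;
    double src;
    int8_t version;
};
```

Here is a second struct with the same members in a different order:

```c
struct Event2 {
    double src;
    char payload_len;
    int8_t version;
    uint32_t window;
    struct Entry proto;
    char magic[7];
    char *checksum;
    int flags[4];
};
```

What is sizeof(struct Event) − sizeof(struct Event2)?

16

Entry: @0: port [2B, align 2] → 2; @2: seq [1B, align 1] → 3; +5 pad (align 8); @8: ack [8B, align 8] → 16; @16: length [1B, align 1] → 17; +7 tail pad (align 8); size 24, align 8
@0: flags [16B, align 4] → 16
@16: magic [7B, align 1] → 23
+1 pad (align 4)
@24: window [4B, align 4] → 28
+4 pad (align 8)
@32: proto [24B, align 8] → 56
@56: checksum [8B, align 8] → 64
@64: payload_len [1B, align 1] → 65
+7 pad (align 8)
@72: src [8B, align 8] → 80
@80: version [1B, align 1] → 81
+7 tail pad (align 8)
size 88, align 8
— Event2 —
@0: src [8B, align 8] → 8
@8: payload_len [1B, align 1] → 9
@9: version [1B, align 1] → 10
+2 pad (align 4)
@12: window [4B, align 4] → 16
@16: proto [24B, align 8] → 40
@40: magic [7B, align 1] → 47
+1 pad (align 8)
@48: checksum [8B, align 8] → 56
@56: flags [16B, align 4] → 72
size 72, align 8
88 − 72 = 16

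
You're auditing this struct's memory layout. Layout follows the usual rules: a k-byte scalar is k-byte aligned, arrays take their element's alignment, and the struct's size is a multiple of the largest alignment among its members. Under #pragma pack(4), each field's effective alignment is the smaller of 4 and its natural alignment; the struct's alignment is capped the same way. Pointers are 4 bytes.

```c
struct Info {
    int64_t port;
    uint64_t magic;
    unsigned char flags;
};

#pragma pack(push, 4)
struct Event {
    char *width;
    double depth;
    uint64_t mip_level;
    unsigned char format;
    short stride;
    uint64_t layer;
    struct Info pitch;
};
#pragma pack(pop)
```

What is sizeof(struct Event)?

56 bytes

Info: port at 0 (size 8, align 8) → ends 8; magic at 8 (size 8, align 8) → ends 16; flags at 16 (size 1, align 1) → ends 17; tail pad 7 to reach multiple of 8; total 24 bytes, alignment 8
width at 0 (size 4, align 4) → ends 4
depth at 4 (size 8, align 4) → ends 12
mip_level at 12 (size 8, align 4) → ends 20
format at 20 (size 1, align 1) → ends 21
pad 1 to align 2 for stride
stride at 22 (size 2, align 2) → ends 24
layer at 24 (size 8, align 4) → ends 32
pitch at 32 (size 24, align 4) → ends 56
total 56 bytes, alignment 4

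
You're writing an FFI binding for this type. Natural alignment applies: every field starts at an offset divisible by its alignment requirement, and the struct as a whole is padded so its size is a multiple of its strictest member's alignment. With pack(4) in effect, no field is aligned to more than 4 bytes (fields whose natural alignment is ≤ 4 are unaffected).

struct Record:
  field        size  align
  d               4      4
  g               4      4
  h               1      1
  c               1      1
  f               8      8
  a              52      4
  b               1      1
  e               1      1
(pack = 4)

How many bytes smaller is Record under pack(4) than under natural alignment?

natural layout:
  @0: d [4B, align 4] → 4
  @4: g [4B, align 4] → 8
  @8: h [1B, align 1] → 9
  @9: c [1B, align 1] → 10
  +6 pad (align 8)
  @16: f [8B, align 8] → 24
  @24: a [52B, align 4] → 76
  @76: b [1B, align 1] → 77
  @77: e [1B, align 1] → 78
  +2 tail pad (align 8)
  size 80, align 8
packed(4) layout:
  @0: d [4B, align 4] → 4
  @4: g [4B, align 4] → 8
  @8: h [1B, align 1] → 9
  @9: c [1B, align 1] → 10
  +2 pad (align 4)
  @12: f [8B, align 4] → 20
  @20: a [52B, align 4] → 72
  @72: b [1B, align 1] → 73
  @73: e [1B, align 1] → 74
  +2 tail pad (align 4)
  size 76, align 4
80 − 76 = 4

4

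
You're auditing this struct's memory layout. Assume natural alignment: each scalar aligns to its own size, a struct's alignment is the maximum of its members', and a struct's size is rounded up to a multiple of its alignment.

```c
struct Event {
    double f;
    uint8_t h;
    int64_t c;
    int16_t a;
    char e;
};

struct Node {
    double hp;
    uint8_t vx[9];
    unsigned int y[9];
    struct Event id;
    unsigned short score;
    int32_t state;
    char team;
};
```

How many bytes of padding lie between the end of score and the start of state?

2

Event: @0: f [8B, align 8] → 8; @8: h [1B, align 1] → 9; +7 pad (align 8); @16: c [8B, align 8] → 24; @24: a [2B, align 2] → 26; @26: e [1B, align 1] → 27; +5 tail pad (align 8); size 32, align 8
@0: hp [8B, align 8] → 8
@8: vx [9B, align 1] → 17
+3 pad (align 4)
@20: y [36B, align 4] → 56
@56: id [32B, align 8] → 88
@88: score [2B, align 2] → 90
+2 pad (align 4)
@92: state [4B, align 4] → 96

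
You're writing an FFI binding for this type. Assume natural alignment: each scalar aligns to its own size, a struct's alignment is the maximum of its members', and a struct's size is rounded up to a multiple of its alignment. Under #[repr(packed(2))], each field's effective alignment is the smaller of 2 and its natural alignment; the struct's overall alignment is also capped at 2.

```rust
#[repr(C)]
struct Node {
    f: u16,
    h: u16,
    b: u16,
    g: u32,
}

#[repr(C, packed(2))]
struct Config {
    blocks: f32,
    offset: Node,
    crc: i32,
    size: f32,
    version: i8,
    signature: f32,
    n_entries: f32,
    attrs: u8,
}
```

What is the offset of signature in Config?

Node: 0..2  f  (2B, 2-aligned); 2..4  h  (2B, 2-aligned); 4..6  b  (2B, 2-aligned); 6..8  -- padding (2B); 8..12  g  (4B, 4-aligned); sizeof = 12, alignof = 4
0..4  blocks  (4B, 2-aligned)
4..16  offset  (12B, 2-aligned)
16..20  crc  (4B, 2-aligned)
20..24  size  (4B, 2-aligned)
24..25  version  (1B, 1-aligned)
25..26  -- padding (1B)
26..30  signature  (4B, 2-aligned)

26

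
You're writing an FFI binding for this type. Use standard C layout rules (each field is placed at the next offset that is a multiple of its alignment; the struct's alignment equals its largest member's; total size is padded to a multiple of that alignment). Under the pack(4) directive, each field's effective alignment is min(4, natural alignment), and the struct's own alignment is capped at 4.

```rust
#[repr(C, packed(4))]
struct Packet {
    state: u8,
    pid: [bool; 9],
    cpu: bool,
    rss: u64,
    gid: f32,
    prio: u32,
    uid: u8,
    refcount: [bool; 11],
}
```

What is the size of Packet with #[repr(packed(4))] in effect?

@0: state [1B, align 1] → 1
@1: pid [9B, align 1] → 10
@10: cpu [1B, align 1] → 11
+1 pad (align 4)
@12: rss [8B, align 4] → 20
@20: gid [4B, align 4] → 24
@24: prio [4B, align 4] → 28
@28: uid [1B, align 1] → 29
@29: refcount [11B, align 1] → 40
size 40, align 4

40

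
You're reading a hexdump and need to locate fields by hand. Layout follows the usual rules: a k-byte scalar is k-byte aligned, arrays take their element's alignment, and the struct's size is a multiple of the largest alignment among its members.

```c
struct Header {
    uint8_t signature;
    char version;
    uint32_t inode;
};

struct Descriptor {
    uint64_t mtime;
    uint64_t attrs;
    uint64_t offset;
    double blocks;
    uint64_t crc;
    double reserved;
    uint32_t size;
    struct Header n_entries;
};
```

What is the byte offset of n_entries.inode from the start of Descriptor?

Header: signature at 0 (size 1, align 1) → ends 1; version at 1 (size 1, align 1) → ends 2; pad 2 to align 4 for inode; inode at 4 (size 4, align 4) → ends 8; total 8 bytes, alignment 4
mtime at 0 (size 8, align 8) → ends 8
attrs at 8 (size 8, align 8) → ends 16
offset at 16 (size 8, align 8) → ends 24
blocks at 24 (size 8, align 8) → ends 32
crc at 32 (size 8, align 8) → ends 40
reserved at 40 (size 8, align 8) → ends 48
size at 48 (size 4, align 4) → ends 52
n_entries at 52 (size 8, align 4) → ends 60
within Header: inode at 4
52 + 4 = 56

56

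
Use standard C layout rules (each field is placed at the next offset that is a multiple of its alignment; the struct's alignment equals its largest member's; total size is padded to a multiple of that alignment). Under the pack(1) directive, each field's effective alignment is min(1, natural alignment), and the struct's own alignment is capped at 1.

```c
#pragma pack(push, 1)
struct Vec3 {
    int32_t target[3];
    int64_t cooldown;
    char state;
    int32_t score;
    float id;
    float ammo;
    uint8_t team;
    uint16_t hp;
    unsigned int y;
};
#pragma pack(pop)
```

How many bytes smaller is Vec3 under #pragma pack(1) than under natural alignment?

natural layout:
  0..12  target  (12B, 4-aligned)
  12..16  -- padding (4B)
  16..24  cooldown  (8B, 8-aligned)
  24..25  state  (1B, 1-aligned)
  25..28  -- padding (3B)
  28..32  score  (4B, 4-aligned)
  32..36  id  (4B, 4-aligned)
  36..40  ammo  (4B, 4-aligned)
  40..41  team  (1B, 1-aligned)
  41..42  -- padding (1B)
  42..44  hp  (2B, 2-aligned)
  44..48  y  (4B, 4-aligned)
  sizeof = 48, alignof = 8
packed(1) layout:
  0..12  target  (12B, 1-aligned)
  12..20  cooldown  (8B, 1-aligned)
  20..21  state  (1B, 1-aligned)
  21..25  score  (4B, 1-aligned)
  25..29  id  (4B, 1-aligned)
  29..33  ammo  (4B, 1-aligned)
  33..34  team  (1B, 1-aligned)
  34..36  hp  (2B, 1-aligned)
  36..40  y  (4B, 1-aligned)
  sizeof = 40, alignof = 1
48 − 40 = 8

8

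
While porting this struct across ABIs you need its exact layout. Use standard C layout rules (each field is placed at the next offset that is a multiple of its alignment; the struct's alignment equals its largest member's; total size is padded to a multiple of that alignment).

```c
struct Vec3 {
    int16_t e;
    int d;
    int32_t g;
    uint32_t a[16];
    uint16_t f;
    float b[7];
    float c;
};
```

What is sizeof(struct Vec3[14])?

@0: e [2B, align 2] → 2
+2 pad (align 4)
@4: d [4B, align 4] → 8
@8: g [4B, align 4] → 12
@12: a [64B, align 4] → 76
@76: f [2B, align 2] → 78
+2 pad (align 4)
@80: b [28B, align 4] → 108
@108: c [4B, align 4] → 112
size 112, align 4
array of 14: 14 × 112 = 1568

1568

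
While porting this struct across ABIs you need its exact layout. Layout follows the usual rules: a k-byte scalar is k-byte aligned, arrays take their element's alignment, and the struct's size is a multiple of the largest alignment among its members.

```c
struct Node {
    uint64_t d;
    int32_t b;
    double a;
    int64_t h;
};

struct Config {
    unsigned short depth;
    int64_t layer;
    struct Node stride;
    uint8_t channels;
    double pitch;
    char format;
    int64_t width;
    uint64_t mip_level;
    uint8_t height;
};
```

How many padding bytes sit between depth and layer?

Node: 0..8  d  (8B, 8-aligned); 8..12  b  (4B, 4-aligned); 12..16  -- padding (4B); 16..24  a  (8B, 8-aligned); 24..32  h  (8B, 8-aligned); sizeof = 32, alignof = 8
0..2  depth  (2B, 2-aligned)
2..8  -- padding (6B)
8..16  layer  (8B, 8-aligned)

6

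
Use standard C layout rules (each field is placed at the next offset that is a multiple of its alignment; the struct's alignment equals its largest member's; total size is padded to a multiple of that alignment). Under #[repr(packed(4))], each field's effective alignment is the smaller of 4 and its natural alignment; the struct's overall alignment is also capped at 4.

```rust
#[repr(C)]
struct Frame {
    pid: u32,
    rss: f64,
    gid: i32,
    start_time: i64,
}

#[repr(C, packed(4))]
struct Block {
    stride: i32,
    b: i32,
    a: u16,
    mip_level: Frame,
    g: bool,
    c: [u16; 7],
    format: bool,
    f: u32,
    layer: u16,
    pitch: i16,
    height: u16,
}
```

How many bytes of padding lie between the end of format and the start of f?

3

Frame: 0..4  pid  (4B, 4-aligned); 4..8  -- padding (4B); 8..16  rss  (8B, 8-aligned); 16..20  gid  (4B, 4-aligned); 20..24  -- padding (4B); 24..32  start_time  (8B, 8-aligned); sizeof = 32, alignof = 8
0..4  stride  (4B, 4-aligned)
4..8  b  (4B, 4-aligned)
8..10  a  (2B, 2-aligned)
10..12  -- padding (2B)
12..44  mip_level  (32B, 4-aligned)
44..45  g  (1B, 1-aligned)
45..46  -- padding (1B)
46..60  c  (14B, 2-aligned)
60..61  format  (1B, 1-aligned)
61..64  -- padding (3B)
64..68  f  (4B, 4-aligned)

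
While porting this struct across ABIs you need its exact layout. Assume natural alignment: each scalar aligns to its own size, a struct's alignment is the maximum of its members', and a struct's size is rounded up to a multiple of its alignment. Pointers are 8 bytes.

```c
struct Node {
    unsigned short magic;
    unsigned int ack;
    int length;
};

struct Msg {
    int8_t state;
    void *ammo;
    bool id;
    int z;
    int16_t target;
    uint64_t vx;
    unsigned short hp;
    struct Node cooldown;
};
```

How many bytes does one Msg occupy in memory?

56 bytes

Node: @0: magic [2B, align 2] → 2; +2 pad (align 4); @4: ack [4B, align 4] → 8; @8: length [4B, align 4] → 12; size 12, align 4
@0: state [1B, align 1] → 1
+7 pad (align 8)
@8: ammo [8B, align 8] → 16
@16: id [1B, align 1] → 17
+3 pad (align 4)
@20: z [4B, align 4] → 24
@24: target [2B, align 2] → 26
+6 pad (align 8)
@32: vx [8B, align 8] → 40
@40: hp [2B, align 2] → 42
+2 pad (align 4)
@44: cooldown [12B, align 4] → 56
size 56, align 8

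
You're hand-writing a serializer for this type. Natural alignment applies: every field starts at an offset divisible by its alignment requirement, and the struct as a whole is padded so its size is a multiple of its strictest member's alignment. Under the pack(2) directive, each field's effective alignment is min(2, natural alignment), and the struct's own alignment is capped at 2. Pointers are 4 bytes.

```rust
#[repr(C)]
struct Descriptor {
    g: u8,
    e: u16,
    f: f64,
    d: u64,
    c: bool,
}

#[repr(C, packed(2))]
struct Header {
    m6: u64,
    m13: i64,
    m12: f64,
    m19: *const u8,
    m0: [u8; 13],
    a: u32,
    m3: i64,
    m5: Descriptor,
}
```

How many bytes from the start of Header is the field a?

Descriptor: 0..1  g  (1B, 1-aligned); 1..2  -- padding (1B); 2..4  e  (2B, 2-aligned); 4..8  -- padding (4B); 8..16  f  (8B, 8-aligned); 16..24  d  (8B, 8-aligned); 24..25  c  (1B, 1-aligned); 25..32  -- tail padding (7B); sizeof = 32, alignof = 8
0..8  m6  (8B, 2-aligned)
8..16  m13  (8B, 2-aligned)
16..24  m12  (8B, 2-aligned)
24..28  m19  (4B, 2-aligned)
28..41  m0  (13B, 1-aligned)
41..42  -- padding (1B)
42..46  a  (4B, 2-aligned)

42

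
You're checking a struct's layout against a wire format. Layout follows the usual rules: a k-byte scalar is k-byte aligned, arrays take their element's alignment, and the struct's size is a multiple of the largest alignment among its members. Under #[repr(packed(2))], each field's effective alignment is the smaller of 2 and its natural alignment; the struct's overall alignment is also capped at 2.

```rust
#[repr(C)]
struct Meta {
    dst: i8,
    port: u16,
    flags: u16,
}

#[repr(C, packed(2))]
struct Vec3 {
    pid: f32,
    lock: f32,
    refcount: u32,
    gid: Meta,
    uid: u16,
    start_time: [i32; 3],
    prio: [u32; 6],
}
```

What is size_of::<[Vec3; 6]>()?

336

Meta: @0: dst [1B, align 1] → 1; +1 pad (align 2); @2: port [2B, align 2] → 4; @4: flags [2B, align 2] → 6; size 6, align 2
@0: pid [4B, align 2] → 4
@4: lock [4B, align 2] → 8
@8: refcount [4B, align 2] → 12
@12: gid [6B, align 2] → 18
@18: uid [2B, align 2] → 20
@20: start_time [12B, align 2] → 32
@32: prio [24B, align 2] → 56
size 56, align 2
array of 6: 6 × 56 = 336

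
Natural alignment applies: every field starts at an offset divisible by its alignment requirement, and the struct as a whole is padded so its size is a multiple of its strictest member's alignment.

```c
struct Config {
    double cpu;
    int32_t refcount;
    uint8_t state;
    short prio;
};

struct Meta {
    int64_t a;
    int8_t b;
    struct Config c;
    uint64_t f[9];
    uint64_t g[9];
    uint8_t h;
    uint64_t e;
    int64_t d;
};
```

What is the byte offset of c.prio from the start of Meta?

30

Config: cpu at 0 (size 8, align 8) → ends 8; refcount at 8 (size 4, align 4) → ends 12; state at 12 (size 1, align 1) → ends 13; pad 1 to align 2 for prio; prio at 14 (size 2, align 2) → ends 16; total 16 bytes, alignment 8
a at 0 (size 8, align 8) → ends 8
b at 8 (size 1, align 1) → ends 9
pad 7 to align 8 for c
c at 16 (size 16, align 8) → ends 32
within Config: prio at 14
16 + 14 = 30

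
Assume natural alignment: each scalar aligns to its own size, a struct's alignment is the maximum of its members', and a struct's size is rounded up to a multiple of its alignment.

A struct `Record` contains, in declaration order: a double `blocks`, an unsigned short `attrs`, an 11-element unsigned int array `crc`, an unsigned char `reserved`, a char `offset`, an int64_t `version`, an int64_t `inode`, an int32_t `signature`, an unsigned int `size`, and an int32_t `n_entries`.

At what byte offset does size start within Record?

blocks at 0 (size 8, align 8) → ends 8
attrs at 8 (size 2, align 2) → ends 10
pad 2 to align 4 for crc
crc at 12 (size 44, align 4) → ends 56
reserved at 56 (size 1, align 1) → ends 57
offset at 57 (size 1, align 1) → ends 58
pad 6 to align 8 for version
version at 64 (size 8, align 8) → ends 72
inode at 72 (size 8, align 8) → ends 80
signature at 80 (size 4, align 4) → ends 84
size at 84 (size 4, align 4) → ends 88

84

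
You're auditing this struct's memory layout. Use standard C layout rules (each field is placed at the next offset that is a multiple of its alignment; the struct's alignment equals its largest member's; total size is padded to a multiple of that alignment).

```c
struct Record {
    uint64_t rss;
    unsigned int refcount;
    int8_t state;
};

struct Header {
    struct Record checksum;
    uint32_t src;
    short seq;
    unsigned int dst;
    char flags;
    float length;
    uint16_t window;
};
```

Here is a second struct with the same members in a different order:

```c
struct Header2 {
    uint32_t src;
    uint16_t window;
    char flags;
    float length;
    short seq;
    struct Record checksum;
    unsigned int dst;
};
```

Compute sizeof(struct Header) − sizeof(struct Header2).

0

Record: @0: rss [8B, align 8] → 8; @8: refcount [4B, align 4] → 12; @12: state [1B, align 1] → 13; +3 tail pad (align 8); size 16, align 8
@0: checksum [16B, align 8] → 16
@16: src [4B, align 4] → 20
@20: seq [2B, align 2] → 22
+2 pad (align 4)
@24: dst [4B, align 4] → 28
@28: flags [1B, align 1] → 29
+3 pad (align 4)
@32: length [4B, align 4] → 36
@36: window [2B, align 2] → 38
+2 tail pad (align 8)
size 40, align 8
— Header2 —
@0: src [4B, align 4] → 4
@4: window [2B, align 2] → 6
@6: flags [1B, align 1] → 7
+1 pad (align 4)
@8: length [4B, align 4] → 12
@12: seq [2B, align 2] → 14
+2 pad (align 8)
@16: checksum [16B, align 8] → 32
@32: dst [4B, align 4] → 36
+4 tail pad (align 8)
size 40, align 8
40 − 40 = 0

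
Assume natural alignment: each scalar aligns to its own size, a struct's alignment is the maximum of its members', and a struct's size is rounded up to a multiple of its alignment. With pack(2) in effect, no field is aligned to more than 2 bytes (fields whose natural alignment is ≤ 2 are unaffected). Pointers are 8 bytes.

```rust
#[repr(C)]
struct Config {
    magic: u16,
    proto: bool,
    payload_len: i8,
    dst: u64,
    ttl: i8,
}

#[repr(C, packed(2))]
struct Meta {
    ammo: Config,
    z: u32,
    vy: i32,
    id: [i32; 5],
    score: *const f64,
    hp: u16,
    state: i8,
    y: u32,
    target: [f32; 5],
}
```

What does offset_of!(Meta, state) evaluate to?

62

Config: @0: magic [2B, align 2] → 2; @2: proto [1B, align 1] → 3; @3: payload_len [1B, align 1] → 4; +4 pad (align 8); @8: dst [8B, align 8] → 16; @16: ttl [1B, align 1] → 17; +7 tail pad (align 8); size 24, align 8
@0: ammo [24B, align 2] → 24
@24: z [4B, align 2] → 28
@28: vy [4B, align 2] → 32
@32: id [20B, align 2] → 52
@52: score [8B, align 2] → 60
@60: hp [2B, align 2] → 62
@62: state [1B, align 1] → 63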